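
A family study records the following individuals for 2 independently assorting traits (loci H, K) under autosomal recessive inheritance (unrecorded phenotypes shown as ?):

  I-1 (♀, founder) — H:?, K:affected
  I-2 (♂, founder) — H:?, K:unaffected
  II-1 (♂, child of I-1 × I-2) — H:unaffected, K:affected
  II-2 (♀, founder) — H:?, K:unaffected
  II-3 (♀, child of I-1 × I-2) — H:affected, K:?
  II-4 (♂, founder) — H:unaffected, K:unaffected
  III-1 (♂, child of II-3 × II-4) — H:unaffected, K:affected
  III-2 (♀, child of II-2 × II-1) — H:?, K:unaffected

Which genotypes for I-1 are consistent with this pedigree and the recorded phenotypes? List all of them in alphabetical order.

H/I-1 ? ·: Hh|hh
H/I-2 ? ·: Hh|hh
H/II-1 un I-1×I-2: HH|Hh
H/II-2 ? ·: HH|Hh|hh
H/II-3 aff I-1×I-2: hh
H/II-4 un ·: HH|Hh
H/III-1 un II-3×II-4: Hh
H/III-2 ? II-2×II-1: HH|Hh|hh
⇒ H over [I-1,I-2,II-1,II-2,II-3,II-4,III-1,III-2]: 50 consistent
K/I-1 aff ·: kk
K/I-2 un ·: Kk
K/II-1 aff I-1×I-2: kk
K/II-2 un ·: KK|Kk
K/II-3 ? I-1×I-2: Kk|kk
K/II-4 un ·: Kk
K/III-1 aff II-3×II-4: kk
K/III-2 un II-2×II-1: Kk
⇒ K over [I-1,I-2,II-1,II-2,II-3,II-4,III-1,III-2]: 4 consistent

I-1 ∈ {Hh kk, hh kk}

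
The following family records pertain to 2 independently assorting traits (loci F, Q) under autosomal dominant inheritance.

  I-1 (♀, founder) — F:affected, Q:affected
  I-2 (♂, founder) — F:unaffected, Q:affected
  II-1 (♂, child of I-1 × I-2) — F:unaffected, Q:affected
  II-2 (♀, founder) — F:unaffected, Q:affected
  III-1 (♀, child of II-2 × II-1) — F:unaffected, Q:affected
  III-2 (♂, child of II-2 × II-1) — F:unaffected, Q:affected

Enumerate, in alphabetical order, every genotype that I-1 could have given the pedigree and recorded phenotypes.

I-1 ∈ {Ff QQ, Ff Qq}

F/I-1 aff ·: Ff
F/I-2 un ·: ff
F/II-1 un I-1×I-2: ff
F/II-2 un ·: ff
F/III-1 un II-2×II-1: ff
F/III-2 un II-2×II-1: ff
⇒ F over [I-1,I-2,II-1,II-2,III-1,III-2]: 1 consistent
Q/I-1 aff ·: Qq|QQ
Q/I-2 aff ·: Qq|QQ
Q/II-1 aff I-1×I-2: Qq|QQ
Q/II-2 aff ·: Qq|QQ
Q/III-1 aff II-2×II-1: Qq|QQ
Q/III-2 aff II-2×II-1: Qq|QQ
⇒ Q over [I-1,I-2,II-1,II-2,III-1,III-2]: 44 consistent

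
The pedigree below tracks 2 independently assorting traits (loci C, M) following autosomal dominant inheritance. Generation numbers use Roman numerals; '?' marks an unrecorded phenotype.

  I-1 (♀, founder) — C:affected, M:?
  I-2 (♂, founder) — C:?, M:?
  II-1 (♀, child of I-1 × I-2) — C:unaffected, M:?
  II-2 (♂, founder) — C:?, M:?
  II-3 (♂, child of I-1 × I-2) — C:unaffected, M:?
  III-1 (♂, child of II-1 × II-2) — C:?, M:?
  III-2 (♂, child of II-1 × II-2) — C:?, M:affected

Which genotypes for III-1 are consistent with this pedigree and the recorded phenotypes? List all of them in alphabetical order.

III-1 ∈ {Cc MM, Cc Mm, Cc mm, cc MM, cc Mm, cc mm}

C/I-1 aff ·: Cc
C/I-2 ? ·: cc|Cc
C/II-1 un I-1×I-2: cc
C/II-2 ? ·: cc|Cc|CC
C/II-3 un I-1×I-2: cc
C/III-1 ? II-1×II-2: cc|Cc
C/III-2 ? II-1×II-2: cc|Cc
⇒ C over [I-1,I-2,II-1,II-2,II-3,III-1,III-2]: 12 consistent
M/I-1 ? ·: mm|Mm|MM
M/I-2 ? ·: mm|Mm|MM
M/II-1 ? I-1×I-2: mm|Mm|MM
M/II-2 ? ·: mm|Mm|MM
M/II-3 ? I-1×I-2: mm|Mm|MM
M/III-1 ? II-1×II-2: mm|Mm|MM
M/III-2 aff II-1×II-2: Mm|MM
⇒ M over [I-1,I-2,II-1,II-2,II-3,III-1,III-2]: 228 consistent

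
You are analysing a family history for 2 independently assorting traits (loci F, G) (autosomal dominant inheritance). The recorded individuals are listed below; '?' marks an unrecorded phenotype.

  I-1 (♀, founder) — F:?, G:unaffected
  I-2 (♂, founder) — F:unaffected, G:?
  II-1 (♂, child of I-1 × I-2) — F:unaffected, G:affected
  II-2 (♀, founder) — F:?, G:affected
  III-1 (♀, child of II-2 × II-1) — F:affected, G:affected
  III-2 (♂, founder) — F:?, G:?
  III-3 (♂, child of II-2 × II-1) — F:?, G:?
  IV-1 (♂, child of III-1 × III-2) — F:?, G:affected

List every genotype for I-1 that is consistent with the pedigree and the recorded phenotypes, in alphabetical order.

F/I-1 ? ·: ff|Ff
F/I-2 un ·: ff
F/II-1 un I-1×I-2: ff
F/II-2 ? ·: Ff|FF
F/III-1 aff II-2×II-1: Ff
F/III-2 ? ·: ff|Ff|FF
F/III-3 ? II-2×II-1: ff|Ff
F/IV-1 ? III-1×III-2: ff|Ff|FF
⇒ F over [I-1,I-2,II-1,II-2,III-1,III-2,III-3,IV-1]: 42 consistent
G/I-1 un ·: gg
G/I-2 ? ·: Gg|GG
G/II-1 aff I-1×I-2: Gg
G/II-2 aff ·: Gg|GG
G/III-1 aff II-2×II-1: Gg|GG
G/III-2 ? ·: gg|Gg|GG
G/III-3 ? II-2×II-1: gg|Gg|GG
G/IV-1 aff III-1×III-2: Gg|GG
⇒ G over [I-1,I-2,II-1,II-2,III-1,III-2,III-3,IV-1]: 90 consistent

I-1 ∈ {Ff gg, ff gg}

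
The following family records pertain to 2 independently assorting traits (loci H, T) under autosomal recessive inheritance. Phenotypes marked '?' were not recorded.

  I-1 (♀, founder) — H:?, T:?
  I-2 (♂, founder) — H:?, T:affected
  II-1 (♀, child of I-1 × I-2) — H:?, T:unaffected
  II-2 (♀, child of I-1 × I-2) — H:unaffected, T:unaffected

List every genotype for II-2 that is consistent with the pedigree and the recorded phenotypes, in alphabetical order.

II-2 ∈ {HH Tt, Hh Tt}

H/I-1 ? ·: HH|Hh|hh
H/I-2 ? ·: HH|Hh|hh
H/II-1 ? I-1×I-2: HH|Hh|hh
H/II-2 un I-1×I-2: HH|Hh
⇒ H over [I-1,I-2,II-1,II-2]: 21 consistent
T/I-1 ? ·: TT|Tt
T/I-2 aff ·: tt
T/II-1 un I-1×I-2: Tt
T/II-2 un I-1×I-2: Tt
⇒ T over [I-1,I-2,II-1,II-2]: 2 consistent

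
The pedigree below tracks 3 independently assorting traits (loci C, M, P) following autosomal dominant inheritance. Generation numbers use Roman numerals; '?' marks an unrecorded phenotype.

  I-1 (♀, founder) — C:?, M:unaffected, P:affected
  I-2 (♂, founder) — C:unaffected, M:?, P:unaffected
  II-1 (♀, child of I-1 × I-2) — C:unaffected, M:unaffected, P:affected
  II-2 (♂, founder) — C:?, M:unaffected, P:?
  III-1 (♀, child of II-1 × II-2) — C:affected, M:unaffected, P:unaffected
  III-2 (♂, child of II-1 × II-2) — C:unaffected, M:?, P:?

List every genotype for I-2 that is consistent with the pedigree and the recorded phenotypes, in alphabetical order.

I-2 ∈ {cc Mm pp, cc mm pp}

C/I-1 ? ·: cc|Cc
C/I-2 un ·: cc
C/II-1 un I-1×I-2: cc
C/II-2 ? ·: Cc
C/III-1 aff II-1×II-2: Cc
C/III-2 un II-1×II-2: cc
⇒ C over [I-1,I-2,II-1,II-2,III-1,III-2]: 2 consistent
M/I-1 un ·: mm
M/I-2 ? ·: mm|Mm
M/II-1 un I-1×I-2: mm
M/II-2 un ·: mm
M/III-1 un II-1×II-2: mm
M/III-2 ? II-1×II-2: mm
⇒ M over [I-1,I-2,II-1,II-2,III-1,III-2]: 2 consistent
P/I-1 aff ·: Pp|PP
P/I-2 un ·: pp
P/II-1 aff I-1×I-2: Pp
P/II-2 ? ·: pp|Pp
P/III-1 un II-1×II-2: pp
P/III-2 ? II-1×II-2: pp|Pp|PP
⇒ P over [I-1,I-2,II-1,II-2,III-1,III-2]: 10 consistent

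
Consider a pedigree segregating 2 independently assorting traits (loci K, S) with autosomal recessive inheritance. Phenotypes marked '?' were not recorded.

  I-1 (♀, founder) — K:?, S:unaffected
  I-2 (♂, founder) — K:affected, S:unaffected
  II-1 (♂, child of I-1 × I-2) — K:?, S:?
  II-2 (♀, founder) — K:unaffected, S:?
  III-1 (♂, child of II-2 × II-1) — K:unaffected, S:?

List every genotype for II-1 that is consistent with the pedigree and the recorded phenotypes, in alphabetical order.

K/I-1 ? ·: KK|Kk|kk
K/I-2 aff ·: kk
K/II-1 ? I-1×I-2: Kk|kk
K/II-2 un ·: KK|Kk
K/III-1 un II-2×II-1: KK|Kk
⇒ K over [I-1,I-2,II-1,II-2,III-1]: 12 consistent
S/I-1 un ·: SS|Ss
S/I-2 un ·: SS|Ss
S/II-1 ? I-1×I-2: SS|Ss|ss
S/II-2 ? ·: SS|Ss|ss
S/III-1 ? II-2×II-1: SS|Ss|ss
⇒ S over [I-1,I-2,II-1,II-2,III-1]: 41 consistent

II-1 ∈ {Kk SS, Kk Ss, Kk ss, kk SS, kk Ss, kk ss}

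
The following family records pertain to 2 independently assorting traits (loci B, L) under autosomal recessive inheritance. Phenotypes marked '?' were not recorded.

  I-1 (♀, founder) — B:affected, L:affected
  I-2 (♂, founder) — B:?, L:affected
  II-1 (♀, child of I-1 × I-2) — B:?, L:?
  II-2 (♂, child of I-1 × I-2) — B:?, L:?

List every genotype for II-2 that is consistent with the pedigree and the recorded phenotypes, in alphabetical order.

II-2 ∈ {Bb ll, bb ll}

B/I-1 aff ·: bb
B/I-2 ? ·: BB|Bb|bb
B/II-1 ? I-1×I-2: Bb|bb
B/II-2 ? I-1×I-2: Bb|bb
⇒ B over [I-1,I-2,II-1,II-2]: 6 consistent
L/I-1 aff ·: ll
L/I-2 aff ·: ll
L/II-1 ? I-1×I-2: ll
L/II-2 ? I-1×I-2: ll
⇒ L over [I-1,I-2,II-1,II-2]: 1 consistent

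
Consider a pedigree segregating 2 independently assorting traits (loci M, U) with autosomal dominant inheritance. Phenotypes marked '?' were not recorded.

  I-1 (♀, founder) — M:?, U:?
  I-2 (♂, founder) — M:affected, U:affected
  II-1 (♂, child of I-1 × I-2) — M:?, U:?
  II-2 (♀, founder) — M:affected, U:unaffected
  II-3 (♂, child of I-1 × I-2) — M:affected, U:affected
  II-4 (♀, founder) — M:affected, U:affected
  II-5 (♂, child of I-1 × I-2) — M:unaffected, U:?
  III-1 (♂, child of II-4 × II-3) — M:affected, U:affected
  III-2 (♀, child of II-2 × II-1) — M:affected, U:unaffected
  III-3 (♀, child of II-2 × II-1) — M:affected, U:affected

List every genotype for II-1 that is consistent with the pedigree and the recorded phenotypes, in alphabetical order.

II-1 ∈ {MM Uu, Mm Uu, mm Uu}

M/I-1 ? ·: mm|Mm
M/I-2 aff ·: Mm
M/II-1 ? I-1×I-2: mm|Mm|MM
M/II-2 aff ·: Mm|MM
M/II-3 aff I-1×I-2: Mm|MM
M/II-4 aff ·: Mm|MM
M/II-5 un I-1×I-2: mm
M/III-1 aff II-4×II-3: Mm|MM
M/III-2 aff II-2×II-1: Mm|MM
M/III-3 aff II-2×II-1: Mm|MM
⇒ M over [I-1,I-2,II-1,II-2,II-3,II-4,II-5,III-1,III-2,III-3]: 145 consistent
U/I-1 ? ·: uu|Uu|UU
U/I-2 aff ·: Uu|UU
U/II-1 ? I-1×I-2: Uu
U/II-2 un ·: uu
U/II-3 aff I-1×I-2: Uu|UU
U/II-4 aff ·: Uu|UU
U/II-5 ? I-1×I-2: uu|Uu|UU
U/III-1 aff II-4×II-3: Uu|UU
U/III-2 un II-2×II-1: uu
U/III-3 aff II-2×II-1: Uu
⇒ U over [I-1,I-2,II-1,II-2,II-3,II-4,II-5,III-1,III-2,III-3]: 61 consistent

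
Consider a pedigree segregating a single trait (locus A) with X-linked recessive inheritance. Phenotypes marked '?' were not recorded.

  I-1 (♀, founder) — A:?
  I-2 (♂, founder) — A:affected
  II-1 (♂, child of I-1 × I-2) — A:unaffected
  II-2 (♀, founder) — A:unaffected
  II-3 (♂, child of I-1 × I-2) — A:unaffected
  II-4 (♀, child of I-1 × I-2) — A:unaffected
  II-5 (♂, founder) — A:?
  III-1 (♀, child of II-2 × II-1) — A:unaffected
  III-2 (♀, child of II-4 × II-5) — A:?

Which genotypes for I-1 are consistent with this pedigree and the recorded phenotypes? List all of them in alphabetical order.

I-1 ∈ {X^AX^A, X^AX^a}

A/I-1 ? ·: X^AX^A|X^AX^a
A/I-2 aff ·: X^aY
A/II-1 un I-1×I-2: X^AY
A/II-2 un ·: X^AX^A|X^AX^a
A/II-3 un I-1×I-2: X^AY
A/II-4 un I-1×I-2: X^AX^a
A/II-5 ? ·: X^AY|X^aY
A/III-1 un II-2×II-1: X^AX^A|X^AX^a
A/III-2 ? II-4×II-5: X^AX^A|X^AX^a|X^aX^a
⇒ A over [I-1,I-2,II-1,II-2,II-3,II-4,II-5,III-1,III-2]: 24 consistent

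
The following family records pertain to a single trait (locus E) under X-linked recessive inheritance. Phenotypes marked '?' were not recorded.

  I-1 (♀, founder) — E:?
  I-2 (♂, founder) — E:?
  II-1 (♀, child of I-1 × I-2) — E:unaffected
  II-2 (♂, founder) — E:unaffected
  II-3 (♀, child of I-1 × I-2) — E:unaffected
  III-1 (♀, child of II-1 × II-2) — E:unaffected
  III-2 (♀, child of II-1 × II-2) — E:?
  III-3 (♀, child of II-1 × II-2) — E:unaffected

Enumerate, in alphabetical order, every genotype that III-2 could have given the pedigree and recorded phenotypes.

E/I-1 ? ·: X^EX^E|X^EX^e|X^eX^e
E/I-2 ? ·: X^EY|X^eY
E/II-1 un I-1×I-2: X^EX^E|X^EX^e
E/II-2 un ·: X^EY
E/II-3 un I-1×I-2: X^EX^E|X^EX^e
E/III-1 un II-1×II-2: X^EX^E|X^EX^e
E/III-2 ? II-1×II-2: X^EX^E|X^EX^e
E/III-3 un II-1×II-2: X^EX^E|X^EX^e
⇒ E over [I-1,I-2,II-1,II-2,II-3,III-1,III-2,III-3]: 43 consistent

III-2 ∈ {X^EX^E, X^EX^e}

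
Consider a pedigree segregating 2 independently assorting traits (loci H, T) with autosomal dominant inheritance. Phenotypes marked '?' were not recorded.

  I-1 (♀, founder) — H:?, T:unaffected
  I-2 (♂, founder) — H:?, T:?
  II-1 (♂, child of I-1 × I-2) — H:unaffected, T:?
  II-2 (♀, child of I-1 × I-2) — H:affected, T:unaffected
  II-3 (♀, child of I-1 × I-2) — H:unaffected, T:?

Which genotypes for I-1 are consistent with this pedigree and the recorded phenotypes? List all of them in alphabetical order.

H/I-1 ? ·: hh|Hh
H/I-2 ? ·: hh|Hh
H/II-1 un I-1×I-2: hh
H/II-2 aff I-1×I-2: Hh|HH
H/II-3 un I-1×I-2: hh
⇒ H over [I-1,I-2,II-1,II-2,II-3]: 4 consistent
T/I-1 un ·: tt
T/I-2 ? ·: tt|Tt
T/II-1 ? I-1×I-2: tt|Tt
T/II-2 un I-1×I-2: tt
T/II-3 ? I-1×I-2: tt|Tt
⇒ T over [I-1,I-2,II-1,II-2,II-3]: 5 consistent

I-1 ∈ {Hh tt, hh tt}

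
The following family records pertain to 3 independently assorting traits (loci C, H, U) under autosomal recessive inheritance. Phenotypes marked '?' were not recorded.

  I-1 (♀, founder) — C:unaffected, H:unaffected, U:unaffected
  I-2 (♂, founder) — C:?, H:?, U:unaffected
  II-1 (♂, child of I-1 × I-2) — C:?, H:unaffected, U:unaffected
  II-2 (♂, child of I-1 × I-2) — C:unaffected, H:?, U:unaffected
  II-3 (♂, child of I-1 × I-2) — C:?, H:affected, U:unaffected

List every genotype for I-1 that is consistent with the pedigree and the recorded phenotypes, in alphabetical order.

I-1 ∈ {CC Hh UU, CC Hh Uu, Cc Hh UU, Cc Hh Uu}

C/I-1 un ·: CC|Cc
C/I-2 ? ·: CC|Cc|cc
C/II-1 ? I-1×I-2: CC|Cc|cc
C/II-2 un I-1×I-2: CC|Cc
C/II-3 ? I-1×I-2: CC|Cc|cc
⇒ C over [I-1,I-2,II-1,II-2,II-3]: 40 consistent
H/I-1 un ·: Hh
H/I-2 ? ·: Hh|hh
H/II-1 un I-1×I-2: HH|Hh
H/II-2 ? I-1×I-2: HH|Hh|hh
H/II-3 aff I-1×I-2: hh
⇒ H over [I-1,I-2,II-1,II-2,II-3]: 8 consistent
U/I-1 un ·: UU|Uu
U/I-2 un ·: UU|Uu
U/II-1 un I-1×I-2: UU|Uu
U/II-2 un I-1×I-2: UU|Uu
U/II-3 un I-1×I-2: UU|Uu
⇒ U over [I-1,I-2,II-1,II-2,II-3]: 25 consistent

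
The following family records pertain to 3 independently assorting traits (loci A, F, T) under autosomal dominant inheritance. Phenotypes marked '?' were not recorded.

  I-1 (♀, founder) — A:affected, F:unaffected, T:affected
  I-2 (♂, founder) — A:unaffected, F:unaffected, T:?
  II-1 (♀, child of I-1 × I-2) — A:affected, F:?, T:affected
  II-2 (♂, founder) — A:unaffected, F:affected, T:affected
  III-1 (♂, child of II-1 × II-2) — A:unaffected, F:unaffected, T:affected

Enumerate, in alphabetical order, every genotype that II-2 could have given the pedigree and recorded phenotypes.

A/I-1 aff ·: Aa|AA
A/I-2 un ·: aa
A/II-1 aff I-1×I-2: Aa
A/II-2 un ·: aa
A/III-1 un II-1×II-2: aa
⇒ A over [I-1,I-2,II-1,II-2,III-1]: 2 consistent
F/I-1 un ·: ff
F/I-2 un ·: ff
F/II-1 ? I-1×I-2: ff
F/II-2 aff ·: Ff
F/III-1 un II-1×II-2: ff
⇒ F over [I-1,I-2,II-1,II-2,III-1]: 1 consistent
T/I-1 aff ·: Tt|TT
T/I-2 ? ·: tt|Tt|TT
T/II-1 aff I-1×I-2: Tt|TT
T/II-2 aff ·: Tt|TT
T/III-1 aff II-1×II-2: Tt|TT
⇒ T over [I-1,I-2,II-1,II-2,III-1]: 32 consistent

II-2 ∈ {aa Ff TT, aa Ff Tt}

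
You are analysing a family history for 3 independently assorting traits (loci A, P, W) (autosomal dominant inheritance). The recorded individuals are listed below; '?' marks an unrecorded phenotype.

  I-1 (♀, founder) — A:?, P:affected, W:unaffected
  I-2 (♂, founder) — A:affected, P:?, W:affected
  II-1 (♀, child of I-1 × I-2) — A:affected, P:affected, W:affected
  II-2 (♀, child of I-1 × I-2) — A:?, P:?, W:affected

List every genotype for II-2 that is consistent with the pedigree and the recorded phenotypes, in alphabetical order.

A/I-1 ? ·: aa|Aa|AA
A/I-2 aff ·: Aa|AA
A/II-1 aff I-1×I-2: Aa|AA
A/II-2 ? I-1×I-2: aa|Aa|AA
⇒ A over [I-1,I-2,II-1,II-2]: 18 consistent
P/I-1 aff ·: Pp|PP
P/I-2 ? ·: pp|Pp|PP
P/II-1 aff I-1×I-2: Pp|PP
P/II-2 ? I-1×I-2: pp|Pp|PP
⇒ P over [I-1,I-2,II-1,II-2]: 18 consistent
W/I-1 un ·: ww
W/I-2 aff ·: Ww|WW
W/II-1 aff I-1×I-2: Ww
W/II-2 aff I-1×I-2: Ww
⇒ W over [I-1,I-2,II-1,II-2]: 2 consistent

II-2 ∈ {AA PP Ww, AA Pp Ww, AA pp Ww, Aa PP Ww, Aa Pp Ww, Aa pp Ww, aa PP Ww, aa Pp Ww, aa pp Ww}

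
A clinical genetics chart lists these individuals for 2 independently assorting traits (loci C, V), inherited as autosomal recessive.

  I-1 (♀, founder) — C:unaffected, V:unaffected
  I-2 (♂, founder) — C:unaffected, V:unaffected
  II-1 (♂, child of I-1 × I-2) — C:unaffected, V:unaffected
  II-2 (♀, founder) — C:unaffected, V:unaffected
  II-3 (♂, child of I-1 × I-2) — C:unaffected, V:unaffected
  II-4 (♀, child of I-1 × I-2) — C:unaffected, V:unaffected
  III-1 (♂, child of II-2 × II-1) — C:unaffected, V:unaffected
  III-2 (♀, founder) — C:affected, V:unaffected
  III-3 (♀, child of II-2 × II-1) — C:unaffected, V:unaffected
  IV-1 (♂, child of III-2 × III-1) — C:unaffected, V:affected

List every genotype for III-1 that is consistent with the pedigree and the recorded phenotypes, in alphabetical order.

C/I-1 un ·: CC|Cc
C/I-2 un ·: CC|Cc
C/II-1 un I-1×I-2: CC|Cc
C/II-2 un ·: CC|Cc
C/II-3 un I-1×I-2: CC|Cc
C/II-4 un I-1×I-2: CC|Cc
C/III-1 un II-2×II-1: CC|Cc
C/III-2 aff ·: cc
C/III-3 un II-2×II-1: CC|Cc
C/IV-1 un III-2×III-1: Cc
⇒ C over [I-1,I-2,II-1,II-2,II-3,II-4,III-1,III-2,III-3,IV-1]: 161 consistent
V/I-1 un ·: VV|Vv
V/I-2 un ·: VV|Vv
V/II-1 un I-1×I-2: VV|Vv
V/II-2 un ·: VV|Vv
V/II-3 un I-1×I-2: VV|Vv
V/II-4 un I-1×I-2: VV|Vv
V/III-1 un II-2×II-1: Vv
V/III-2 un ·: Vv
V/III-3 un II-2×II-1: VV|Vv
V/IV-1 aff III-2×III-1: vv
⇒ V over [I-1,I-2,II-1,II-2,II-3,II-4,III-1,III-2,III-3,IV-1]: 74 consistent

III-1 ∈ {CC Vv, Cc Vv}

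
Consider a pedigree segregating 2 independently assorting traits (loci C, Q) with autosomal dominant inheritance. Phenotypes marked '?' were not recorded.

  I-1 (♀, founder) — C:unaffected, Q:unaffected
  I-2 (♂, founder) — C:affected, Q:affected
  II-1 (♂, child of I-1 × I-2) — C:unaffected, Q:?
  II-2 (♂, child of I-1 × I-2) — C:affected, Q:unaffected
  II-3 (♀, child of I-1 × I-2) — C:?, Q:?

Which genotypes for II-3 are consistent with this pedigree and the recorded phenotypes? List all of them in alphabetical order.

C/I-1 un ·: cc
C/I-2 aff ·: Cc
C/II-1 un I-1×I-2: cc
C/II-2 aff I-1×I-2: Cc
C/II-3 ? I-1×I-2: cc|Cc
⇒ C over [I-1,I-2,II-1,II-2,II-3]: 2 consistent
Q/I-1 un ·: qq
Q/I-2 aff ·: Qq
Q/II-1 ? I-1×I-2: qq|Qq
Q/II-2 un I-1×I-2: qq
Q/II-3 ? I-1×I-2: qq|Qq
⇒ Q over [I-1,I-2,II-1,II-2,II-3]: 4 consistent

II-3 ∈ {Cc Qq, Cc qq, cc Qq, cc qq}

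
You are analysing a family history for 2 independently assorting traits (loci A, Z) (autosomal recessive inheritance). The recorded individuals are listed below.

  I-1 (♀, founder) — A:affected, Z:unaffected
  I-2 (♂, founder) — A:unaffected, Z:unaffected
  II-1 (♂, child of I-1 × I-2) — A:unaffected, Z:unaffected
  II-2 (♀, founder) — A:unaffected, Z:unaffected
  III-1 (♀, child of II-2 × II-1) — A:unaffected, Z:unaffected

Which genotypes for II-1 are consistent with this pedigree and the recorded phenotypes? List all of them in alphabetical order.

A/I-1 aff ·: aa
A/I-2 un ·: AA|Aa
A/II-1 un I-1×I-2: Aa
A/II-2 un ·: AA|Aa
A/III-1 un II-2×II-1: AA|Aa
⇒ A over [I-1,I-2,II-1,II-2,III-1]: 8 consistent
Z/I-1 un ·: ZZ|Zz
Z/I-2 un ·: ZZ|Zz
Z/II-1 un I-1×I-2: ZZ|Zz
Z/II-2 un ·: ZZ|Zz
Z/III-1 un II-2×II-1: ZZ|Zz
⇒ Z over [I-1,I-2,II-1,II-2,III-1]: 24 consistent

II-1 ∈ {Aa ZZ, Aa Zz}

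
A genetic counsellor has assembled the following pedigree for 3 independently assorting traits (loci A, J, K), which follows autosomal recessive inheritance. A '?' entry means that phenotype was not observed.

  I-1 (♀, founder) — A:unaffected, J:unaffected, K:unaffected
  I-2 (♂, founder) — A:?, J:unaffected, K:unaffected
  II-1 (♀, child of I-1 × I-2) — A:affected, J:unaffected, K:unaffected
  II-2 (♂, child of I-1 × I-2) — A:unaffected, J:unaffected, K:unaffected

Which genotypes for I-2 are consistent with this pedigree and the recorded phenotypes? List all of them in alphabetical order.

A/I-1 un ·: Aa
A/I-2 ? ·: Aa|aa
A/II-1 aff I-1×I-2: aa
A/II-2 un I-1×I-2: AA|Aa
⇒ A over [I-1,I-2,II-1,II-2]: 3 consistent
J/I-1 un ·: JJ|Jj
J/I-2 un ·: JJ|Jj
J/II-1 un I-1×I-2: JJ|Jj
J/II-2 un I-1×I-2: JJ|Jj
⇒ J over [I-1,I-2,II-1,II-2]: 13 consistent
K/I-1 un ·: KK|Kk
K/I-2 un ·: KK|Kk
K/II-1 un I-1×I-2: KK|Kk
K/II-2 un I-1×I-2: KK|Kk
⇒ K over [I-1,I-2,II-1,II-2]: 13 consistent

I-2 ∈ {Aa JJ KK, Aa JJ Kk, Aa Jj KK, Aa Jj Kk, aa JJ KK, aa JJ Kk, aa Jj KK, aa Jj Kk}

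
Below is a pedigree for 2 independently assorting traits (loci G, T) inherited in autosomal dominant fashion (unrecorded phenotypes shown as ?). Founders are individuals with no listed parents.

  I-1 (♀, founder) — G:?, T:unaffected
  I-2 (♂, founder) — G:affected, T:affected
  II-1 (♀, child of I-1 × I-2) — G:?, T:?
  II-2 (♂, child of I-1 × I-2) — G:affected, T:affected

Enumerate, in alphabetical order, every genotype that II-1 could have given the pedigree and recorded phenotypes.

G/I-1 ? ·: gg|Gg|GG
G/I-2 aff ·: Gg|GG
G/II-1 ? I-1×I-2: gg|Gg|GG
G/II-2 aff I-1×I-2: Gg|GG
⇒ G over [I-1,I-2,II-1,II-2]: 18 consistent
T/I-1 un ·: tt
T/I-2 aff ·: Tt|TT
T/II-1 ? I-1×I-2: tt|Tt
T/II-2 aff I-1×I-2: Tt
⇒ T over [I-1,I-2,II-1,II-2]: 3 consistent

II-1 ∈ {GG Tt, GG tt, Gg Tt, Gg tt, gg Tt, gg tt}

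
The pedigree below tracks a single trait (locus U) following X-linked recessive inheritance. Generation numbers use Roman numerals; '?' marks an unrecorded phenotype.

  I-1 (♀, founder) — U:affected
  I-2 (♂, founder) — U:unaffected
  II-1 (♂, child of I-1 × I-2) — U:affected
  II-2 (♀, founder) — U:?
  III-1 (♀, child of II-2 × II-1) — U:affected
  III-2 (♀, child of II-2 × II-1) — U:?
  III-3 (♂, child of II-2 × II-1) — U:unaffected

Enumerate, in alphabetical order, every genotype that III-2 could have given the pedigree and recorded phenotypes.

III-2 ∈ {X^UX^u, X^uX^u}

U/I-1 aff ·: X^uX^u
U/I-2 un ·: X^UY
U/II-1 aff I-1×I-2: X^uY
U/II-2 ? ·: X^UX^u
U/III-1 aff II-2×II-1: X^uX^u
U/III-2 ? II-2×II-1: X^UX^u|X^uX^u
U/III-3 un II-2×II-1: X^UY
⇒ U over [I-1,I-2,II-1,II-2,III-1,III-2,III-3]: 2 consistent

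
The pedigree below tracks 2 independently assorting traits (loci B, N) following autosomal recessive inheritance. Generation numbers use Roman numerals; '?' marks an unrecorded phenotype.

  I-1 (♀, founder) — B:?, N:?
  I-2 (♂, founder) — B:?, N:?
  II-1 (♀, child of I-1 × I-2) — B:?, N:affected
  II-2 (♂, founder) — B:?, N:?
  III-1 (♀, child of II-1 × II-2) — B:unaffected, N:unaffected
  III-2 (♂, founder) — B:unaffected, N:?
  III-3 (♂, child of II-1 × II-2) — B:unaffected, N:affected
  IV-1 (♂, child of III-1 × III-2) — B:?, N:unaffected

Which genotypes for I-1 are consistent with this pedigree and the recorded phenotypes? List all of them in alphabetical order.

I-1 ∈ {BB Nn, BB nn, Bb Nn, Bb nn, bb Nn, bb nn}

B/I-1 ? ·: BB|Bb|bb
B/I-2 ? ·: BB|Bb|bb
B/II-1 ? I-1×I-2: BB|Bb|bb
B/II-2 ? ·: BB|Bb|bb
B/III-1 un II-1×II-2: BB|Bb
B/III-2 un ·: BB|Bb
B/III-3 un II-1×II-2: BB|Bb
B/IV-1 ? III-1×III-2: BB|Bb|bb
⇒ B over [I-1,I-2,II-1,II-2,III-1,III-2,III-3,IV-1]: 395 consistent
N/I-1 ? ·: Nn|nn
N/I-2 ? ·: Nn|nn
N/II-1 aff I-1×I-2: nn
N/II-2 ? ·: Nn
N/III-1 un II-1×II-2: Nn
N/III-2 ? ·: NN|Nn|nn
N/III-3 aff II-1×II-2: nn
N/IV-1 un III-1×III-2: NN|Nn
⇒ N over [I-1,I-2,II-1,II-2,III-1,III-2,III-3,IV-1]: 20 consistent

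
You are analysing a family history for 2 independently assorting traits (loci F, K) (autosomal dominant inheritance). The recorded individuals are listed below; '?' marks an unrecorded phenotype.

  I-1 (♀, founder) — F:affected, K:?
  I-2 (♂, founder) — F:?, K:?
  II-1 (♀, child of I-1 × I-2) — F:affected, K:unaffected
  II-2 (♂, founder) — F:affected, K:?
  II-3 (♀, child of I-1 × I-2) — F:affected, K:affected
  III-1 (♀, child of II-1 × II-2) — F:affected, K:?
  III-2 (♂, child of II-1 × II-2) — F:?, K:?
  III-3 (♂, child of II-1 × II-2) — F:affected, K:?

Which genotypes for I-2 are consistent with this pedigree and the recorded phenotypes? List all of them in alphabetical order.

F/I-1 aff ·: Ff|FF
F/I-2 ? ·: ff|Ff|FF
F/II-1 aff I-1×I-2: Ff|FF
F/II-2 aff ·: Ff|FF
F/II-3 aff I-1×I-2: Ff|FF
F/III-1 aff II-1×II-2: Ff|FF
F/III-2 ? II-1×II-2: ff|Ff|FF
F/III-3 aff II-1×II-2: Ff|FF
⇒ F over [I-1,I-2,II-1,II-2,II-3,III-1,III-2,III-3]: 223 consistent
K/I-1 ? ·: kk|Kk
K/I-2 ? ·: kk|Kk
K/II-1 un I-1×I-2: kk
K/II-2 ? ·: kk|Kk|KK
K/II-3 aff I-1×I-2: Kk|KK
K/III-1 ? II-1×II-2: kk|Kk
K/III-2 ? II-1×II-2: kk|Kk
K/III-3 ? II-1×II-2: kk|Kk
⇒ K over [I-1,I-2,II-1,II-2,II-3,III-1,III-2,III-3]: 40 consistent

I-2 ∈ {FF Kk, FF kk, Ff Kk, Ff kk, ff Kk, ff kk}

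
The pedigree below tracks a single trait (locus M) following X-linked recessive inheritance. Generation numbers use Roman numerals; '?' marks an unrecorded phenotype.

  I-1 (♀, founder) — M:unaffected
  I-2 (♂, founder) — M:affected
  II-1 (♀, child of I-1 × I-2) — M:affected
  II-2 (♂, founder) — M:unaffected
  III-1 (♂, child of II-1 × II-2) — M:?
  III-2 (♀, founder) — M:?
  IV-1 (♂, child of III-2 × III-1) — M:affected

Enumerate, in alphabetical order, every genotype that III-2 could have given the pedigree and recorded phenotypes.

M/I-1 un ·: X^MX^m
M/I-2 aff ·: X^mY
M/II-1 aff I-1×I-2: X^mX^m
M/II-2 un ·: X^MY
M/III-1 ? II-1×II-2: X^mY
M/III-2 ? ·: X^MX^m|X^mX^m
M/IV-1 aff III-2×III-1: X^mY
⇒ M over [I-1,I-2,II-1,II-2,III-1,III-2,IV-1]: 2 consistent

III-2 ∈ {X^MX^m, X^mX^m}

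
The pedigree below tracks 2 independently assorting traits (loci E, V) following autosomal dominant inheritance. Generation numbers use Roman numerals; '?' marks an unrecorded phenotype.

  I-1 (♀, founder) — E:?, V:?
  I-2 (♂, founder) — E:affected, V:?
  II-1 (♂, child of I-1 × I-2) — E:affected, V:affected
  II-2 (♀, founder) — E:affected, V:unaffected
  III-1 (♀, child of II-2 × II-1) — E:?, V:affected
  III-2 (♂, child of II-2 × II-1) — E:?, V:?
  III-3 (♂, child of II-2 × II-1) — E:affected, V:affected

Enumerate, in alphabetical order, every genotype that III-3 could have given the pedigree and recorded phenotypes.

III-3 ∈ {EE Vv, Ee Vv}

E/I-1 ? ·: ee|Ee|EE
E/I-2 aff ·: Ee|EE
E/II-1 aff I-1×I-2: Ee|EE
E/II-2 aff ·: Ee|EE
E/III-1 ? II-2×II-1: ee|Ee|EE
E/III-2 ? II-2×II-1: ee|Ee|EE
E/III-3 aff II-2×II-1: Ee|EE
⇒ E over [I-1,I-2,II-1,II-2,III-1,III-2,III-3]: 166 consistent
V/I-1 ? ·: vv|Vv|VV
V/I-2 ? ·: vv|Vv|VV
V/II-1 aff I-1×I-2: Vv|VV
V/II-2 un ·: vv
V/III-1 aff II-2×II-1: Vv
V/III-2 ? II-2×II-1: vv|Vv
V/III-3 aff II-2×II-1: Vv
⇒ V over [I-1,I-2,II-1,II-2,III-1,III-2,III-3]: 18 consistent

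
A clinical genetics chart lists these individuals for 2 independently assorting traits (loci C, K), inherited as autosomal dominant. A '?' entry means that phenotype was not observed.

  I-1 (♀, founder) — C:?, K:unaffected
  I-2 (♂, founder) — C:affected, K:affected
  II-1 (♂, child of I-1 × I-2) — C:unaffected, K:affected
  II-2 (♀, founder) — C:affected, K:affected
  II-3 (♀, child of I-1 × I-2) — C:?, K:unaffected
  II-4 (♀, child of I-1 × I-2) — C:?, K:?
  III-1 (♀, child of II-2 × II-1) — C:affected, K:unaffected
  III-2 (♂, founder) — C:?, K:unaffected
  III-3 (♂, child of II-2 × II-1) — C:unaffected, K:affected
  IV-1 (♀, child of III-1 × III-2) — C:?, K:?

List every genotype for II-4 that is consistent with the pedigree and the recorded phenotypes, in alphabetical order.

C/I-1 ? ·: cc|Cc
C/I-2 aff ·: Cc
C/II-1 un I-1×I-2: cc
C/II-2 aff ·: Cc
C/II-3 ? I-1×I-2: cc|Cc|CC
C/II-4 ? I-1×I-2: cc|Cc|CC
C/III-1 aff II-2×II-1: Cc
C/III-2 ? ·: cc|Cc|CC
C/III-3 un II-2×II-1: cc
C/IV-1 ? III-1×III-2: cc|Cc|CC
⇒ C over [I-1,I-2,II-1,II-2,II-3,II-4,III-1,III-2,III-3,IV-1]: 91 consistent
K/I-1 un ·: kk
K/I-2 aff ·: Kk
K/II-1 aff I-1×I-2: Kk
K/II-2 aff ·: Kk
K/II-3 un I-1×I-2: kk
K/II-4 ? I-1×I-2: kk|Kk
K/III-1 un II-2×II-1: kk
K/III-2 un ·: kk
K/III-3 aff II-2×II-1: Kk|KK
K/IV-1 ? III-1×III-2: kk
⇒ K over [I-1,I-2,II-1,II-2,II-3,II-4,III-1,III-2,III-3,IV-1]: 4 consistent

II-4 ∈ {CC Kk, CC kk, Cc Kk, Cc kk, cc Kk, cc kk}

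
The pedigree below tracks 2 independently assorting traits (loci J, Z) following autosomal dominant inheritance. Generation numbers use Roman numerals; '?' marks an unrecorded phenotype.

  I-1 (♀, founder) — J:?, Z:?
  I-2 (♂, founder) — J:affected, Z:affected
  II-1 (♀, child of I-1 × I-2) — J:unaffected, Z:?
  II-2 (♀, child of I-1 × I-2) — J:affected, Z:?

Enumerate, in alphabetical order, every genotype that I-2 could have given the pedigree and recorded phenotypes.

J/I-1 ? ·: jj|Jj
J/I-2 aff ·: Jj
J/II-1 un I-1×I-2: jj
J/II-2 aff I-1×I-2: Jj|JJ
⇒ J over [I-1,I-2,II-1,II-2]: 3 consistent
Z/I-1 ? ·: zz|Zz|ZZ
Z/I-2 aff ·: Zz|ZZ
Z/II-1 ? I-1×I-2: zz|Zz|ZZ
Z/II-2 ? I-1×I-2: zz|Zz|ZZ
⇒ Z over [I-1,I-2,II-1,II-2]: 23 consistent

I-2 ∈ {Jj ZZ, Jj Zz}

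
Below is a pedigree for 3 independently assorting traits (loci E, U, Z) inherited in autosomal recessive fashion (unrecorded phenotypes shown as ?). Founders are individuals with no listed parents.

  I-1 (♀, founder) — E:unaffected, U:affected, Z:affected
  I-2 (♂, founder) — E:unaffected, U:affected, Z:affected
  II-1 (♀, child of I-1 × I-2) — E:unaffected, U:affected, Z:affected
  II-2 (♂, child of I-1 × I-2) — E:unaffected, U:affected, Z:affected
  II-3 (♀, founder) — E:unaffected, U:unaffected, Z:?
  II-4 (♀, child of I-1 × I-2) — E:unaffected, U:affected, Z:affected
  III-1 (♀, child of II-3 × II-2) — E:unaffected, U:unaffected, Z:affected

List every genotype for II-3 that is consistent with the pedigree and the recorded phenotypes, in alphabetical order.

II-3 ∈ {EE UU Zz, EE UU zz, EE Uu Zz, EE Uu zz, Ee UU Zz, Ee UU zz, Ee Uu Zz, Ee Uu zz}

E/I-1 un ·: EE|Ee
E/I-2 un ·: EE|Ee
E/II-1 un I-1×I-2: EE|Ee
E/II-2 un I-1×I-2: EE|Ee
E/II-3 un ·: EE|Ee
E/II-4 un I-1×I-2: EE|Ee
E/III-1 un II-3×II-2: EE|Ee
⇒ E over [I-1,I-2,II-1,II-2,II-3,II-4,III-1]: 87 consistent
U/I-1 aff ·: uu
U/I-2 aff ·: uu
U/II-1 aff I-1×I-2: uu
U/II-2 aff I-1×I-2: uu
U/II-3 un ·: UU|Uu
U/II-4 aff I-1×I-2: uu
U/III-1 un II-3×II-2: Uu
⇒ U over [I-1,I-2,II-1,II-2,II-3,II-4,III-1]: 2 consistent
Z/I-1 aff ·: zz
Z/I-2 aff ·: zz
Z/II-1 aff I-1×I-2: zz
Z/II-2 aff I-1×I-2: zz
Z/II-3 ? ·: Zz|zz
Z/II-4 aff I-1×I-2: zz
Z/III-1 aff II-3×II-2: zz
⇒ Z over [I-1,I-2,II-1,II-2,II-3,II-4,III-1]: 2 consistent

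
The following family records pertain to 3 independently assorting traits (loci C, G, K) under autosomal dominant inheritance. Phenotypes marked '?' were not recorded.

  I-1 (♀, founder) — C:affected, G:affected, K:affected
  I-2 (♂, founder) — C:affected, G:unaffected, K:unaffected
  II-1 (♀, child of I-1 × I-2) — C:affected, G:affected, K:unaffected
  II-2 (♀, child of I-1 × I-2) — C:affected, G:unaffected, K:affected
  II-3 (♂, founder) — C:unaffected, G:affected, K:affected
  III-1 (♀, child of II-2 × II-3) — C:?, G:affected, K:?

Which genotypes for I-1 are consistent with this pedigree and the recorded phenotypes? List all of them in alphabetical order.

I-1 ∈ {CC Gg Kk, Cc Gg Kk}

C/I-1 aff ·: Cc|CC
C/I-2 aff ·: Cc|CC
C/II-1 aff I-1×I-2: Cc|CC
C/II-2 aff I-1×I-2: Cc|CC
C/II-3 un ·: cc
C/III-1 ? II-2×II-3: cc|Cc
⇒ C over [I-1,I-2,II-1,II-2,II-3,III-1]: 19 consistent
G/I-1 aff ·: Gg
G/I-2 un ·: gg
G/II-1 aff I-1×I-2: Gg
G/II-2 un I-1×I-2: gg
G/II-3 aff ·: Gg|GG
G/III-1 aff II-2×II-3: Gg
⇒ G over [I-1,I-2,II-1,II-2,II-3,III-1]: 2 consistent
K/I-1 aff ·: Kk
K/I-2 un ·: kk
K/II-1 un I-1×I-2: kk
K/II-2 aff I-1×I-2: Kk
K/II-3 aff ·: Kk|KK
K/III-1 ? II-2×II-3: kk|Kk|KK
⇒ K over [I-1,I-2,II-1,II-2,II-3,III-1]: 5 consistent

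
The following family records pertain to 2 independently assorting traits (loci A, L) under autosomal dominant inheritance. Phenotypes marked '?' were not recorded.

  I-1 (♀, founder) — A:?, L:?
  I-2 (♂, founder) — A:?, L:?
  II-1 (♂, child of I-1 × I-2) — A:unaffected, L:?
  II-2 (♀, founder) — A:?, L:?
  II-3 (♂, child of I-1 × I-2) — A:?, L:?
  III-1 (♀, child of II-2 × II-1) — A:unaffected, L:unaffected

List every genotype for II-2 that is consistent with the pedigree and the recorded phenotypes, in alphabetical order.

A/I-1 ? ·: aa|Aa
A/I-2 ? ·: aa|Aa
A/II-1 un I-1×I-2: aa
A/II-2 ? ·: aa|Aa
A/II-3 ? I-1×I-2: aa|Aa|AA
A/III-1 un II-2×II-1: aa
⇒ A over [I-1,I-2,II-1,II-2,II-3,III-1]: 16 consistent
L/I-1 ? ·: ll|Ll|LL
L/I-2 ? ·: ll|Ll|LL
L/II-1 ? I-1×I-2: ll|Ll
L/II-2 ? ·: ll|Ll
L/II-3 ? I-1×I-2: ll|Ll|LL
L/III-1 un II-2×II-1: ll
⇒ L over [I-1,I-2,II-1,II-2,II-3,III-1]: 42 consistent

II-2 ∈ {Aa Ll, Aa ll, aa Ll, aa ll}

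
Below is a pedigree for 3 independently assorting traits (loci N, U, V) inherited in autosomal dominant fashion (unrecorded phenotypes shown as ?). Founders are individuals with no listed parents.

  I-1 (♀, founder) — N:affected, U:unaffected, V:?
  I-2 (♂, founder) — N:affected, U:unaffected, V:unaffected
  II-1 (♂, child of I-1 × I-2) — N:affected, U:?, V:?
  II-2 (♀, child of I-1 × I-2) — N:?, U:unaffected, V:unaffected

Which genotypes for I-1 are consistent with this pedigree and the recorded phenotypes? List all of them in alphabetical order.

N/I-1 aff ·: Nn|NN
N/I-2 aff ·: Nn|NN
N/II-1 aff I-1×I-2: Nn|NN
N/II-2 ? I-1×I-2: nn|Nn|NN
⇒ N over [I-1,I-2,II-1,II-2]: 15 consistent
U/I-1 un ·: uu
U/I-2 un ·: uu
U/II-1 ? I-1×I-2: uu
U/II-2 un I-1×I-2: uu
⇒ U over [I-1,I-2,II-1,II-2]: 1 consistent
V/I-1 ? ·: vv|Vv
V/I-2 un ·: vv
V/II-1 ? I-1×I-2: vv|Vv
V/II-2 un I-1×I-2: vv
⇒ V over [I-1,I-2,II-1,II-2]: 3 consistent

I-1 ∈ {NN uu Vv, NN uu vv, Nn uu Vv, Nn uu vv}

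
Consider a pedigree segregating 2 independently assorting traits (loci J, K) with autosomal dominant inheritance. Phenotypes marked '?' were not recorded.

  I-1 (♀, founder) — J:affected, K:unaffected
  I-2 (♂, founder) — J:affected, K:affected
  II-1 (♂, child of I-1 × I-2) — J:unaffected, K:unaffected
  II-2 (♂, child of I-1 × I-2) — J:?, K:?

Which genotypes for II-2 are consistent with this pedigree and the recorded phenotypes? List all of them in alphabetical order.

II-2 ∈ {JJ Kk, JJ kk, Jj Kk, Jj kk, jj Kk, jj kk}

J/I-1 aff ·: Jj
J/I-2 aff ·: Jj
J/II-1 un I-1×I-2: jj
J/II-2 ? I-1×I-2: jj|Jj|JJ
⇒ J over [I-1,I-2,II-1,II-2]: 3 consistent
K/I-1 un ·: kk
K/I-2 aff ·: Kk
K/II-1 un I-1×I-2: kk
K/II-2 ? I-1×I-2: kk|Kk
⇒ K over [I-1,I-2,II-1,II-2]: 2 consistent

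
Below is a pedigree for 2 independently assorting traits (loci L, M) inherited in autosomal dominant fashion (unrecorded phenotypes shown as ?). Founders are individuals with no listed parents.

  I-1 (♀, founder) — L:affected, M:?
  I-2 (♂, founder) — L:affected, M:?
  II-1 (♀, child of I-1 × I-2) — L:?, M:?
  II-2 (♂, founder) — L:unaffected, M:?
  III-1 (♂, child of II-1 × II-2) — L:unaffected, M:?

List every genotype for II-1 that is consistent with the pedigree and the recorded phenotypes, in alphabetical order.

II-1 ∈ {Ll MM, Ll Mm, Ll mm, ll MM, ll Mm, ll mm}

L/I-1 aff ·: Ll|LL
L/I-2 aff ·: Ll|LL
L/II-1 ? I-1×I-2: ll|Ll
L/II-2 un ·: ll
L/III-1 un II-1×II-2: ll
⇒ L over [I-1,I-2,II-1,II-2,III-1]: 4 consistent
M/I-1 ? ·: mm|Mm|MM
M/I-2 ? ·: mm|Mm|MM
M/II-1 ? I-1×I-2: mm|Mm|MM
M/II-2 ? ·: mm|Mm|MM
M/III-1 ? II-1×II-2: mm|Mm|MM
⇒ M over [I-1,I-2,II-1,II-2,III-1]: 81 consistent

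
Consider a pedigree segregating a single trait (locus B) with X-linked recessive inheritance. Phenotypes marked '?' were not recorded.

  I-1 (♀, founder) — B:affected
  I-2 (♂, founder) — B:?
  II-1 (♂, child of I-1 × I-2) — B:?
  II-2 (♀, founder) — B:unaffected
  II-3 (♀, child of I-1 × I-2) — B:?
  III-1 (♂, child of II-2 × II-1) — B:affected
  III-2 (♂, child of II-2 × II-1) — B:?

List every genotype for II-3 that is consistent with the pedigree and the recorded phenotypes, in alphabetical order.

II-3 ∈ {X^BX^b, X^bX^b}

B/I-1 aff ·: X^bX^b
B/I-2 ? ·: X^BY|X^bY
B/II-1 ? I-1×I-2: X^bY
B/II-2 un ·: X^BX^b
B/II-3 ? I-1×I-2: X^BX^b|X^bX^b
B/III-1 aff II-2×II-1: X^bY
B/III-2 ? II-2×II-1: X^BY|X^bY
⇒ B over [I-1,I-2,II-1,II-2,II-3,III-1,III-2]: 4 consistent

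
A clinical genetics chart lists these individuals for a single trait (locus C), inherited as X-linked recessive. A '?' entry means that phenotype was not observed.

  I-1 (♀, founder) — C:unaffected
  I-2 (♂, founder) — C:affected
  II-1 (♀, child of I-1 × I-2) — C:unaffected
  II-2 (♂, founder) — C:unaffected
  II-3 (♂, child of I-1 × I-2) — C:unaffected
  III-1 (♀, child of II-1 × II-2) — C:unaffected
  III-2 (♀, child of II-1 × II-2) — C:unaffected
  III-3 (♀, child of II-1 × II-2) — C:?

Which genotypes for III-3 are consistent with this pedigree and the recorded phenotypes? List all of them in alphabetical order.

III-3 ∈ {X^CX^C, X^CX^c}

C/I-1 un ·: X^CX^C|X^CX^c
C/I-2 aff ·: X^cY
C/II-1 un I-1×I-2: X^CX^c
C/II-2 un ·: X^CY
C/II-3 un I-1×I-2: X^CY
C/III-1 un II-1×II-2: X^CX^C|X^CX^c
C/III-2 un II-1×II-2: X^CX^C|X^CX^c
C/III-3 ? II-1×II-2: X^CX^C|X^CX^c
⇒ C over [I-1,I-2,II-1,II-2,II-3,III-1,III-2,III-3]: 16 consistent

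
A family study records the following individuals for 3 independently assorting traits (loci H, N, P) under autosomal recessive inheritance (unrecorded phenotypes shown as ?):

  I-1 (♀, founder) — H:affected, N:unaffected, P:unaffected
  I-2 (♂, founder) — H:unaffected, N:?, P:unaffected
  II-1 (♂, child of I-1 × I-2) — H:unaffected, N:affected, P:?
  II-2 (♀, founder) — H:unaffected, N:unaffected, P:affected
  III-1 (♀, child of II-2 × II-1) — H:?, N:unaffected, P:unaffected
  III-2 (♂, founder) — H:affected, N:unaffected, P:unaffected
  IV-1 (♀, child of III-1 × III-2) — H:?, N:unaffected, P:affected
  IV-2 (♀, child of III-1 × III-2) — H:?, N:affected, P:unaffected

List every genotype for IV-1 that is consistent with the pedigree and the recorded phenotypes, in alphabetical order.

IV-1 ∈ {Hh NN pp, Hh Nn pp, hh NN pp, hh Nn pp}

H/I-1 aff ·: hh
H/I-2 un ·: HH|Hh
H/II-1 un I-1×I-2: Hh
H/II-2 un ·: HH|Hh
H/III-1 ? II-2×II-1: HH|Hh|hh
H/III-2 aff ·: hh
H/IV-1 ? III-1×III-2: Hh|hh
H/IV-2 ? III-1×III-2: Hh|hh
⇒ H over [I-1,I-2,II-1,II-2,III-1,III-2,IV-1,IV-2]: 22 consistent
N/I-1 un ·: Nn
N/I-2 ? ·: Nn|nn
N/II-1 aff I-1×I-2: nn
N/II-2 un ·: NN|Nn
N/III-1 un II-2×II-1: Nn
N/III-2 un ·: Nn
N/IV-1 un III-1×III-2: NN|Nn
N/IV-2 aff III-1×III-2: nn
⇒ N over [I-1,I-2,II-1,II-2,III-1,III-2,IV-1,IV-2]: 8 consistent
P/I-1 un ·: PP|Pp
P/I-2 un ·: PP|Pp
P/II-1 ? I-1×I-2: PP|Pp
P/II-2 aff ·: pp
P/III-1 un II-2×II-1: Pp
P/III-2 un ·: Pp
P/IV-1 aff III-1×III-2: pp
P/IV-2 un III-1×III-2: PP|Pp
⇒ P over [I-1,I-2,II-1,II-2,III-1,III-2,IV-1,IV-2]: 14 consistent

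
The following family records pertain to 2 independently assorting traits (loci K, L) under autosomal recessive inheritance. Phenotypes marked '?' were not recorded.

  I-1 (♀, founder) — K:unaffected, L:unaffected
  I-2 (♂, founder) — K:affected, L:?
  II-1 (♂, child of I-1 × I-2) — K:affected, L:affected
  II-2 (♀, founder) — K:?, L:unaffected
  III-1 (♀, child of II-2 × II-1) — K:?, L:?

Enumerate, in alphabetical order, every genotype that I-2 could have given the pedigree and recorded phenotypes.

K/I-1 un ·: Kk
K/I-2 aff ·: kk
K/II-1 aff I-1×I-2: kk
K/II-2 ? ·: KK|Kk|kk
K/III-1 ? II-2×II-1: Kk|kk
⇒ K over [I-1,I-2,II-1,II-2,III-1]: 4 consistent
L/I-1 un ·: Ll
L/I-2 ? ·: Ll|ll
L/II-1 aff I-1×I-2: ll
L/II-2 un ·: LL|Ll
L/III-1 ? II-2×II-1: Ll|ll
⇒ L over [I-1,I-2,II-1,II-2,III-1]: 6 consistent

I-2 ∈ {kk Ll, kk ll}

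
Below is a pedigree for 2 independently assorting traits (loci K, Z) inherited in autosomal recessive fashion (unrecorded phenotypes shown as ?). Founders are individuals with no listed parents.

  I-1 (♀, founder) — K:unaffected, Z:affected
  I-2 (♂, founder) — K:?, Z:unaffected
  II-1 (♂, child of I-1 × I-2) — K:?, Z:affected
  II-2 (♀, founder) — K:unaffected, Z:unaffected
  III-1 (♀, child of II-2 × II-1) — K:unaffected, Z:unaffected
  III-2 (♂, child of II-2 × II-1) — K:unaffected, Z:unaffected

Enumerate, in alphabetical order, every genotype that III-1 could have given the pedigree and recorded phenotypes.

III-1 ∈ {KK Zz, Kk Zz}

K/I-1 un ·: KK|Kk
K/I-2 ? ·: KK|Kk|kk
K/II-1 ? I-1×I-2: KK|Kk|kk
K/II-2 un ·: KK|Kk
K/III-1 un II-2×II-1: KK|Kk
K/III-2 un II-2×II-1: KK|Kk
⇒ K over [I-1,I-2,II-1,II-2,III-1,III-2]: 64 consistent
Z/I-1 aff ·: zz
Z/I-2 un ·: Zz
Z/II-1 aff I-1×I-2: zz
Z/II-2 un ·: ZZ|Zz
Z/III-1 un II-2×II-1: Zz
Z/III-2 un II-2×II-1: Zz
⇒ Z over [I-1,I-2,II-1,II-2,III-1,III-2]: 2 consistent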